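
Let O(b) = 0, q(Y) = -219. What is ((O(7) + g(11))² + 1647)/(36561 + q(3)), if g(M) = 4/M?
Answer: 199303/4397382 ≈ 0.045323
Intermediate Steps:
((O(7) + g(11))² + 1647)/(36561 + q(3)) = ((0 + 4/11)² + 1647)/(36561 - 219) = ((0 + 4*(1/11))² + 1647)/36342 = ((0 + 4/11)² + 1647)*(1/36342) = ((4/11)² + 1647)*(1/36342) = (16/121 + 1647)*(1/36342) = (199303/121)*(1/36342) = 199303/4397382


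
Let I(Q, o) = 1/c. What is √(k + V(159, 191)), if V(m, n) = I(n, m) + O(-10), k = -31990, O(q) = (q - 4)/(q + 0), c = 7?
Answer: 2*I*√9796465/35 ≈ 178.85*I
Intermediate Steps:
I(Q, o) = ⅐ (I(Q, o) = 1/7 = ⅐)
O(q) = (-4 + q)/q
V(m, n) = 54/35 (V(m, n) = ⅐ + (-4 - 10)/(-10) = ⅐ - ⅒*(-14) = ⅐ + 7/5 = 54/35)
√(k + V(159, 191)) = √(-31990 + 54/35) = √(-1119596/35) = 2*I*√9796465/35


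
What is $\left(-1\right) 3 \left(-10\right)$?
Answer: $30$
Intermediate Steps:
$\left(-1\right) 3 \left(-10\right) = \left(-3\right) \left(-10\right) = 30$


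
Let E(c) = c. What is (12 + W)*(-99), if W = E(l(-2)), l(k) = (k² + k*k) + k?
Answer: -1782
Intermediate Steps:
l(k) = k + 2*k² (l(k) = (k² + k²) + k = 2*k² + k = k + 2*k²)
W = 6 (W = -2*(1 + 2*(-2)) = -2*(1 - 4) = -2*(-3) = 6)
(12 + W)*(-99) = (12 + 6)*(-99) = 18*(-99) = -1782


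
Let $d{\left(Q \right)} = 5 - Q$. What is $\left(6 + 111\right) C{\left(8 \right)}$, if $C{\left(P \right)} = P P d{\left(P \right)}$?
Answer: $-22464$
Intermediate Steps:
$C{\left(P \right)} = P^{2} \left(5 - P\right)$ ($C{\left(P \right)} = P P \left(5 - P\right) = P^{2} \left(5 - P\right)$)
$\left(6 + 111\right) C{\left(8 \right)} = \left(6 + 111\right) 8^{2} \left(5 - 8\right) = 117 \cdot 64 \left(5 - 8\right) = 117 \cdot 64 \left(-3\right) = 117 \left(-192\right) = -22464$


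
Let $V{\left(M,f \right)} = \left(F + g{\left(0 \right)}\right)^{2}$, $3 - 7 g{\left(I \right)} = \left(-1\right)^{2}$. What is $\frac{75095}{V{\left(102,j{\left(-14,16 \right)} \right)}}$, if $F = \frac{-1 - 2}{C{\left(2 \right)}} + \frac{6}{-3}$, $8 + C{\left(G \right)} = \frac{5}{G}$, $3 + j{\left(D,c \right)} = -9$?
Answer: $\frac{89047651}{1620} \approx 54968.0$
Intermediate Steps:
$j{\left(D,c \right)} = -12$ ($j{\left(D,c \right)} = -3 - 9 = -12$)
$g{\left(I \right)} = \frac{2}{7}$ ($g{\left(I \right)} = \frac{3}{7} - \frac{\left(-1\right)^{2}}{7} = \frac{3}{7} - \frac{1}{7} = \frac{2}{7}$)
$C{\left(G \right)} = -8 + \frac{5}{G}$
$F = - \frac{16}{11}$ ($F = \frac{-1 - 2}{-8 + \frac{5}{2}} + \frac{6}{-3} = - \frac{3}{-8 + 5 \cdot \frac{1}{2}} + 6 \left(- \frac{1}{3}\right) = - \frac{3}{-8 + \frac{5}{2}} - 2 = - \frac{3}{- \frac{11}{2}} - 2 = \left(-3\right) \left(- \frac{2}{11}\right) - 2 = \frac{6}{11} - 2 = - \frac{16}{11} \approx -1.4545$)
$V{\left(M,f \right)} = \frac{8100}{5929}$ ($V{\left(M,f \right)} = \left(- \frac{16}{11} + \frac{2}{7}\right)^{2} = \left(- \frac{90}{77}\right)^{2} = \frac{8100}{5929}$)
$\frac{75095}{V{\left(102,j{\left(-14,16 \right)} \right)}} = \frac{75095}{\frac{8100}{5929}} = 75095 \cdot \frac{5929}{8100} = \frac{89047651}{1620}$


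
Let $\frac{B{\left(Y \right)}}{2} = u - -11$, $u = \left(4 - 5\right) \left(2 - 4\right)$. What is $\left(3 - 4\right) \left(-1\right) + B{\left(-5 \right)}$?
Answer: $27$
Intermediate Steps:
$u = 2$ ($u = \left(-1\right) \left(-2\right) = 2$)
$B{\left(Y \right)} = 26$ ($B{\left(Y \right)} = 2 \left(2 - -11\right) = 2 \left(2 + 11\right) = 2 \cdot 13 = 26$)
$\left(3 - 4\right) \left(-1\right) + B{\left(-5 \right)} = \left(3 - 4\right) \left(-1\right) + 26 = \left(-1\right) \left(-1\right) + 26 = 1 + 26 = 27$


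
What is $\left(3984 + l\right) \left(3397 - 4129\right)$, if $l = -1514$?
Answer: $-1808040$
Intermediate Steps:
$\left(3984 + l\right) \left(3397 - 4129\right) = \left(3984 - 1514\right) \left(3397 - 4129\right) = 2470 \left(-732\right) = -1808040$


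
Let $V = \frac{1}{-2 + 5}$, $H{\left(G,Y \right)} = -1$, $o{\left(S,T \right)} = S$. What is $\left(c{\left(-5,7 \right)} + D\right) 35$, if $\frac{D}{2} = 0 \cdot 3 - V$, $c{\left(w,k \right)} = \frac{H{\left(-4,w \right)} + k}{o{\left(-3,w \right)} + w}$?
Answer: $- \frac{595}{12} \approx -49.583$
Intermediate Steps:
$V = \frac{1}{3} \approx 0.33333$
$c{\left(w,k \right)} = \frac{-1 + k}{-3 + w}$
$D = - \frac{2}{3}$ ($D = 2 \left(0 \cdot 3 - \frac{1}{3}\right) = 2 \left(0 - \frac{1}{3}\right) = 2 \left(- \frac{1}{3}\right) = - \frac{2}{3} \approx -0.66667$)
$\left(c{\left(-5,7 \right)} + D\right) 35 = \left(\frac{-1 + 7}{-3 - 5} - \frac{2}{3}\right) 35 = \left(\frac{1}{-8} \cdot 6 - \frac{2}{3}\right) 35 = \left(\left(- \frac{1}{8}\right) 6 - \frac{2}{3}\right) 35 = \left(- \frac{3}{4} - \frac{2}{3}\right) 35 = \left(- \frac{17}{12}\right) 35 = - \frac{595}{12}$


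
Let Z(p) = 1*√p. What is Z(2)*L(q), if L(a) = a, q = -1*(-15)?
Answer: 15*√2 ≈ 21.213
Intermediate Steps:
Z(p) = √p
q = 15
Z(2)*L(q) = √2*15 = 15*√2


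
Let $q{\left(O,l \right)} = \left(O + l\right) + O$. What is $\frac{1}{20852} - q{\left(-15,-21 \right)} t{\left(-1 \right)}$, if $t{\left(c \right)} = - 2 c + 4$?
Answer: $\frac{6380713}{20852} \approx 306.0$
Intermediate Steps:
$q{\left(O,l \right)} = l + 2 O$
$t{\left(c \right)} = 4 - 2 c$
$\frac{1}{20852} - q{\left(-15,-21 \right)} t{\left(-1 \right)} = \frac{1}{20852} - \left(-21 + 2 \left(-15\right)\right) \left(4 - -2\right) = \frac{1}{20852} - \left(-21 - 30\right) \left(4 + 2\right) = \frac{1}{20852} - \left(-51\right) 6 = \frac{1}{20852} - -306 = \frac{1}{20852} + 306 = \frac{6380713}{20852}$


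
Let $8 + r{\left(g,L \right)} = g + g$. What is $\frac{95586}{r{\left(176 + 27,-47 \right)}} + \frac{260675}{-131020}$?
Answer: $\frac{1241992907}{5214596} \approx 238.18$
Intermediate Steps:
$r{\left(g,L \right)} = -8 + 2 g$ ($r{\left(g,L \right)} = -8 + \left(g + g\right) = -8 + 2 g$)
$\frac{95586}{r{\left(176 + 27,-47 \right)}} + \frac{260675}{-131020} = \frac{95586}{-8 + 2 \left(176 + 27\right)} + \frac{260675}{-131020} = \frac{95586}{-8 + 2 \cdot 203} + 260675 \left(- \frac{1}{131020}\right) = \frac{95586}{-8 + 406} - \frac{52135}{26204} = \frac{95586}{398} - \frac{52135}{26204} = 95586 \cdot \frac{1}{398} - \frac{52135}{26204} = \frac{47793}{199} - \frac{52135}{26204} = \frac{1241992907}{5214596}$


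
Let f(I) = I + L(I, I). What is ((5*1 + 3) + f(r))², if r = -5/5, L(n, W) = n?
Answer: 36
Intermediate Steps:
r = -1 (r = -5*⅕ = -1)
f(I) = 2*I (f(I) = I + I = 2*I)
((5*1 + 3) + f(r))² = ((5*1 + 3) + 2*(-1))² = ((5 + 3) - 2)² = (8 - 2)² = 6² = 36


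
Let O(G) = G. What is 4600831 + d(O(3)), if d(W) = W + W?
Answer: 4600837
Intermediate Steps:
d(W) = 2*W
4600831 + d(O(3)) = 4600831 + 2*3 = 4600831 + 6 = 4600837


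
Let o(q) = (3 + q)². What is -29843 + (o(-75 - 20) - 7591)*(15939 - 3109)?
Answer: 11170747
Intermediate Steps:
-29843 + (o(-75 - 20) - 7591)*(15939 - 3109) = -29843 + ((3 + (-75 - 20))² - 7591)*(15939 - 3109) = -29843 + ((3 - 95)² - 7591)*12830 = -29843 + ((-92)² - 7591)*12830 = -29843 + (8464 - 7591)*12830 = -29843 + 873*12830 = -29843 + 11200590 = 11170747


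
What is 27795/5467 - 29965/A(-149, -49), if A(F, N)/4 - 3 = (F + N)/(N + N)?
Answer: -7999763815/5379528 ≈ -1487.1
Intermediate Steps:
A(F, N) = 12 + 2*(F + N)/N (A(F, N) = 12 + 4*((F + N)/(N + N)) = 12 + 4*((F + N)/((2*N))) = 12 + 4*((F + N)*(1/(2*N))) = 12 + 4*((F + N)/(2*N)) = 12 + 2*(F + N)/N)
27795/5467 - 29965/A(-149, -49) = 27795/5467 - 29965/(14 + 2*(-149)/(-49)) = 27795*(1/5467) - 29965/(14 + 2*(-149)*(-1/49)) = 27795/5467 - 29965/(14 + 298/49) = 27795/5467 - 29965/984/49 = 27795/5467 - 29965*49/984 = 27795/5467 - 1468285/984 = -7999763815/5379528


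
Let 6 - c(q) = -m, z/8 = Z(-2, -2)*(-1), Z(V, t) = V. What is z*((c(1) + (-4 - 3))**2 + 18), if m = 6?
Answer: 688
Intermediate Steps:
z = 16 (z = 8*(-2*(-1)) = 8*2 = 16)
c(q) = 12 (c(q) = 6 - (-1)*6 = 6 - 1*(-6) = 6 + 6 = 12)
z*((c(1) + (-4 - 3))**2 + 18) = 16*((12 + (-4 - 3))**2 + 18) = 16*((12 - 7)**2 + 18) = 16*(5**2 + 18) = 16*(25 + 18) = 16*43 = 688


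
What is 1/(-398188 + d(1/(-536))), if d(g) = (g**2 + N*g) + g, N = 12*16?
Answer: -287296/114397923095 ≈ -2.5114e-6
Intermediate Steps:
N = 192
d(g) = g**2 + 193*g (d(g) = (g**2 + 192*g) + g = g**2 + 193*g)
1/(-398188 + d(1/(-536))) = 1/(-398188 + (193 + 1/(-536))/(-536)) = 1/(-398188 - (193 - 1/536)/536) = 1/(-398188 - 1/536*103447/536) = 1/(-398188 - 103447/287296) = 1/(-114397923095/287296) = -287296/114397923095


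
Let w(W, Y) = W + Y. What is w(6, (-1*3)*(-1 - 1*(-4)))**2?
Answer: 9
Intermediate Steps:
w(6, (-1*3)*(-1 - 1*(-4)))**2 = (6 + (-1*3)*(-1 - 1*(-4)))**2 = (6 - 3*(-1 + 4))**2 = (6 - 3*3)**2 = (6 - 9)**2 = (-3)**2 = 9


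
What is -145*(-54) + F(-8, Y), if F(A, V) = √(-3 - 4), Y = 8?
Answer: 7830 + I*√7 ≈ 7830.0 + 2.6458*I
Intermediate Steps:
F(A, V) = I*√7 (F(A, V) = √(-7) = I*√7)
-145*(-54) + F(-8, Y) = -145*(-54) + I*√7 = 7830 + I*√7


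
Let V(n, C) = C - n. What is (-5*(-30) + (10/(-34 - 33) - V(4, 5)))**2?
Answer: 99460729/4489 ≈ 22157.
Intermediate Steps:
(-5*(-30) + (10/(-34 - 33) - V(4, 5)))**2 = (-5*(-30) + (10/(-34 - 33) - (5 - 1*4)))**2 = (150 + (10/(-67) - (5 - 4)))**2 = (150 + (10*(-1/67) - 1*1))**2 = (150 + (-10/67 - 1))**2 = (150 - 77/67)**2 = (9973/67)**2 = 99460729/4489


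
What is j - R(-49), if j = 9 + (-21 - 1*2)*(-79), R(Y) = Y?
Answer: 1875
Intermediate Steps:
j = 1826 (j = 9 + (-21 - 2)*(-79) = 9 - 23*(-79) = 9 + 1817 = 1826)
j - R(-49) = 1826 - 1*(-49) = 1826 + 49 = 1875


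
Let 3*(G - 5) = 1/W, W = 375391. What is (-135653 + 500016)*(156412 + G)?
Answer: 64183490574265546/1126173 ≈ 5.6993e+10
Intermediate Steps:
G = 5630866/1126173 (G = 5 + (⅓)/375391 = 5 + (⅓)*(1/375391) = 5 + 1/1126173 = 5630866/1126173 ≈ 5.0000)
(-135653 + 500016)*(156412 + G) = (-135653 + 500016)*(156412 + 5630866/1126173) = 364363*(176152602142/1126173) = 64183490574265546/1126173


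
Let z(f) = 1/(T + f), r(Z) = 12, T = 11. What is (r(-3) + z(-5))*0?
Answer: 0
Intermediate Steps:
z(f) = 1/(11 + f)
(r(-3) + z(-5))*0 = (12 + 1/(11 - 5))*0 = (12 + 1/6)*0 = (73/6)*0 = 0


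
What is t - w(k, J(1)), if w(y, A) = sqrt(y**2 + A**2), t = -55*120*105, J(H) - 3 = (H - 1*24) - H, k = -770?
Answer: -693000 - 7*sqrt(12109) ≈ -6.9377e+5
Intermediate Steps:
J(H) = -21 (J(H) = 3 + ((H - 1*24) - H) = 3 + ((H - 24) - H) = 3 + ((-24 + H) - H) = 3 - 24 = -21)
t = -693000 (t = -6600*105 = -693000)
w(y, A) = sqrt(A**2 + y**2)
t - w(k, J(1)) = -693000 - sqrt((-21)**2 + (-770)**2) = -693000 - sqrt(441 + 592900) = -693000 - sqrt(593341) = -693000 - 7*sqrt(12109)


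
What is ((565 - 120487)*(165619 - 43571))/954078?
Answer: -2439373376/159013 ≈ -15341.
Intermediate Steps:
((565 - 120487)*(165619 - 43571))/954078 = -119922*122048*(1/954078) = -14636240256*1/954078 = -2439373376/159013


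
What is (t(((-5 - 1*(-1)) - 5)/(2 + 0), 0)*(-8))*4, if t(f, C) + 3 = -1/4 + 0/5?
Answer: 104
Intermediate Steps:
t(f, C) = -13/4 (t(f, C) = -3 + (-1/4 + 0/5) = -3 + (-1*¼ + 0*(⅕)) = -3 + (-¼ + 0) = -3 - ¼ = -13/4)
(t(((-5 - 1*(-1)) - 5)/(2 + 0), 0)*(-8))*4 = -13/4*(-8)*4 = 26*4 = 104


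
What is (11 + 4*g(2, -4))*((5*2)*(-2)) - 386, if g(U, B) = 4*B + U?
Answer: 514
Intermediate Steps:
g(U, B) = U + 4*B
(11 + 4*g(2, -4))*((5*2)*(-2)) - 386 = (11 + 4*(2 + 4*(-4)))*((5*2)*(-2)) - 386 = (11 + 4*(2 - 16))*(10*(-2)) - 386 = (11 + 4*(-14))*(-20) - 386 = (11 - 56)*(-20) - 386 = -45*(-20) - 386 = 900 - 386 = 514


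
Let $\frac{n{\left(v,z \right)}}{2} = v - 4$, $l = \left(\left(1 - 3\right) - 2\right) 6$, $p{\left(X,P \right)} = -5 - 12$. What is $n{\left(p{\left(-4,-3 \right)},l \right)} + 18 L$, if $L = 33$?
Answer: $552$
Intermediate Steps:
$p{\left(X,P \right)} = -17$ ($p{\left(X,P \right)} = -5 - 12 = -17$)
$l = -24$ ($l = \left(\left(1 - 3\right) - 2\right) 6 = \left(-2 - 2\right) 6 = \left(-4\right) 6 = -24$)
$n{\left(v,z \right)} = -8 + 2 v$ ($n{\left(v,z \right)} = 2 \left(v - 4\right) = 2 \left(-4 + v\right) = -8 + 2 v$)
$n{\left(p{\left(-4,-3 \right)},l \right)} + 18 L = \left(-8 + 2 \left(-17\right)\right) + 18 \cdot 33 = \left(-8 - 34\right) + 594 = -42 + 594 = 552$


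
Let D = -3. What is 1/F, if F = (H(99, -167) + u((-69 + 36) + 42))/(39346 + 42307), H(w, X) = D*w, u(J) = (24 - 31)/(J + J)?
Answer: -1469754/5353 ≈ -274.57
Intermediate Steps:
u(J) = -7/(2*J) (u(J) = -7*1/(2*J) = -7/(2*J))
H(w, X) = -3*w
F = -5353/1469754 (F = (-3*99 - 7/(2*((-69 + 36) + 42)))/(39346 + 42307) = (-297 - 7/(2*(-33 + 42)))/81653 = (-297 - 7/2/9)*(1/81653) = (-297 - 7/2*⅑)*(1/81653) = (-297 - 7/18)*(1/81653) = -5353/18*1/81653 = -5353/1469754 ≈ -0.0036421)
1/F = 1/(-5353/1469754) = -1469754/5353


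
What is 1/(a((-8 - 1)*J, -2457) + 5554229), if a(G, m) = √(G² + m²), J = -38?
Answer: 135469/752425698308 - 9*√75973/30849453630628 ≈ 1.7996e-7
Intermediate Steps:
1/(a((-8 - 1)*J, -2457) + 5554229) = 1/(√(((-8 - 1)*(-38))² + (-2457)²) + 5554229) = 1/(√((-9*(-38))² + 6036849) + 5554229) = 1/(√(342² + 6036849) + 5554229) = 1/(√(116964 + 6036849) + 5554229) = 1/(√6153813 + 5554229) = 1/(9*√75973 + 5554229) = 1/(5554229 + 9*√75973)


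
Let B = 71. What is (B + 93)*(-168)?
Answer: -27552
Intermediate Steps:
(B + 93)*(-168) = (71 + 93)*(-168) = 164*(-168) = -27552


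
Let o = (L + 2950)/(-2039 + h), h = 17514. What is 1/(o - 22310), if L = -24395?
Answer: -3095/69053739 ≈ -4.4820e-5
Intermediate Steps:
o = -4289/3095 (o = (-24395 + 2950)/(-2039 + 17514) = -21445/15475 = -21445*1/15475 = -4289/3095 ≈ -1.3858)
1/(o - 22310) = 1/(-4289/3095 - 22310) = 1/(-69053739/3095) = -3095/69053739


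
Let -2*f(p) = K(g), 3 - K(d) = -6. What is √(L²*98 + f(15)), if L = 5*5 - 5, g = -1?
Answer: √156782/2 ≈ 197.98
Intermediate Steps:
K(d) = 9 (K(d) = 3 - 1*(-6) = 3 + 6 = 9)
f(p) = -9/2 (f(p) = -½*9 = -9/2)
L = 20 (L = 25 - 5 = 20)
√(L²*98 + f(15)) = √(20²*98 - 9/2) = √(400*98 - 9/2) = √(39200 - 9/2) = √(78391/2) = √156782/2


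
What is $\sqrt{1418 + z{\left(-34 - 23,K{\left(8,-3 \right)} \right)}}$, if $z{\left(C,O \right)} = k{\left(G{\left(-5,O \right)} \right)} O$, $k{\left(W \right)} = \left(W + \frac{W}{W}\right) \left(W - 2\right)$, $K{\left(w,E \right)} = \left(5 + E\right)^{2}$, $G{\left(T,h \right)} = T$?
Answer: $3 \sqrt{170} \approx 39.115$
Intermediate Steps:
$k{\left(W \right)} = \left(1 + W\right) \left(-2 + W\right)$ ($k{\left(W \right)} = \left(W + 1\right) \left(-2 + W\right) = \left(1 + W\right) \left(-2 + W\right)$)
$z{\left(C,O \right)} = 28 O$ ($z{\left(C,O \right)} = \left(-2 + \left(-5\right)^{2} - -5\right) O = \left(-2 + 25 + 5\right) O = 28 O$)
$\sqrt{1418 + z{\left(-34 - 23,K{\left(8,-3 \right)} \right)}} = \sqrt{1418 + 28 \left(5 - 3\right)^{2}} = \sqrt{1418 + 28 \cdot 2^{2}} = \sqrt{1418 + 28 \cdot 4} = \sqrt{1418 + 112} = \sqrt{1530} = 3 \sqrt{170}$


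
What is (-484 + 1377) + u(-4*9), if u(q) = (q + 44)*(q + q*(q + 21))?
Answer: 4925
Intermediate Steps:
u(q) = (44 + q)*(q + q*(21 + q))
(-484 + 1377) + u(-4*9) = (-484 + 1377) + (-4*9)*(968 + (-4*9)**2 + 66*(-4*9)) = 893 - 36*(968 + (-36)**2 + 66*(-36)) = 893 - 36*(968 + 1296 - 2376) = 893 - 36*(-112) = 893 + 4032 = 4925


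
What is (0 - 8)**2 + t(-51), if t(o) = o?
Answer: 13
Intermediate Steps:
(0 - 8)**2 + t(-51) = (0 - 8)**2 - 51 = (-8)**2 - 51 = 64 - 51 = 13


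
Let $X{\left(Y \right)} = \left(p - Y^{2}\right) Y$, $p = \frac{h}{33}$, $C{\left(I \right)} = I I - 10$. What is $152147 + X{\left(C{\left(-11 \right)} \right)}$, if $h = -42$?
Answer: $- \frac{13371878}{11} \approx -1.2156 \cdot 10^{6}$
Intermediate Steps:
$C{\left(I \right)} = -10 + I^{2}$ ($C{\left(I \right)} = I^{2} - 10 = -10 + I^{2}$)
$p = - \frac{14}{11}$ ($p = - \frac{42}{33} = \left(-42\right) \frac{1}{33} = - \frac{14}{11} \approx -1.2727$)
$X{\left(Y \right)} = Y \left(- \frac{14}{11} - Y^{2}\right)$ ($X{\left(Y \right)} = \left(- \frac{14}{11} - Y^{2}\right) Y = Y \left(- \frac{14}{11} - Y^{2}\right)$)
$152147 + X{\left(C{\left(-11 \right)} \right)} = 152147 - \left(-10 + \left(-11\right)^{2}\right) \left(\frac{14}{11} + \left(-10 + \left(-11\right)^{2}\right)^{2}\right) = 152147 - \left(-10 + 121\right) \left(\frac{14}{11} + \left(-10 + 121\right)^{2}\right) = 152147 - 111 \left(\frac{14}{11} + 111^{2}\right) = 152147 - 111 \left(\frac{14}{11} + 12321\right) = 152147 - 111 \cdot \frac{135545}{11} = 152147 - \frac{15045495}{11} = - \frac{13371878}{11}$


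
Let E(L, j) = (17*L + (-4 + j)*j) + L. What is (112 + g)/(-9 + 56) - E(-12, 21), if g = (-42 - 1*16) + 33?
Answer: -6540/47 ≈ -139.15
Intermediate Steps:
E(L, j) = 18*L + j*(-4 + j) (E(L, j) = (17*L + j*(-4 + j)) + L = 18*L + j*(-4 + j))
g = -25 (g = (-42 - 16) + 33 = -58 + 33 = -25)
(112 + g)/(-9 + 56) - E(-12, 21) = (112 - 25)/(-9 + 56) - (21² - 4*21 + 18*(-12)) = 87/47 - (441 - 84 - 216) = 87*(1/47) - 1*141 = 87/47 - 141 = -6540/47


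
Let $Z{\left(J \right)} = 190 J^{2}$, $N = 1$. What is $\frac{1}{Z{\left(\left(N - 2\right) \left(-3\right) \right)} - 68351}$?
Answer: $- \frac{1}{66641} \approx -1.5006 \cdot 10^{-5}$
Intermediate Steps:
$\frac{1}{Z{\left(\left(N - 2\right) \left(-3\right) \right)} - 68351} = \frac{1}{190 \left(\left(1 - 2\right) \left(-3\right)\right)^{2} - 68351} = \frac{1}{190 \left(\left(-1\right) \left(-3\right)\right)^{2} - 68351} = \frac{1}{190 \cdot 3^{2} - 68351} = \frac{1}{190 \cdot 9 - 68351} = \frac{1}{1710 - 68351} = \frac{1}{-66641} = - \frac{1}{66641}$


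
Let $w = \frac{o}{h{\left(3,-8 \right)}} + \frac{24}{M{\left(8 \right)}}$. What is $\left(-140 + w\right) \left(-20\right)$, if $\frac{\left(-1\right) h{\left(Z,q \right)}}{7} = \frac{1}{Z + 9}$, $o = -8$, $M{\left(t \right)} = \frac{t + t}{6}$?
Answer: $\frac{16420}{7} \approx 2345.7$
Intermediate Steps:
$M{\left(t \right)} = \frac{t}{3}$ ($M{\left(t \right)} = \frac{2 t}{6} = \frac{t}{3}$)
$h{\left(Z,q \right)} = - \frac{7}{9 + Z}$ ($h{\left(Z,q \right)} = - \frac{7}{Z + 9} = - \frac{7}{9 + Z}$)
$w = \frac{159}{7}$ ($w = - \frac{8}{\left(-7\right) \frac{1}{9 + 3}} + \frac{24}{\frac{1}{3} \cdot 8} = - \frac{8}{\left(-7\right) \frac{1}{12}} + \frac{24}{\frac{8}{3}} = - \frac{8}{\left(-7\right) \frac{1}{12}} + 24 \cdot \frac{3}{8} = - \frac{8}{- \frac{7}{12}} + 9 = \left(-8\right) \left(- \frac{12}{7}\right) + 9 = \frac{96}{7} + 9 = \frac{159}{7} \approx 22.714$)
$\left(-140 + w\right) \left(-20\right) = \left(-140 + \frac{159}{7}\right) \left(-20\right) = \left(- \frac{821}{7}\right) \left(-20\right) = \frac{16420}{7}$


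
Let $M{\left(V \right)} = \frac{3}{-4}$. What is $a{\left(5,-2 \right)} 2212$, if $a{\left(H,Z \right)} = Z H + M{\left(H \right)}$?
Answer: $-23779$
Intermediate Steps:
$M{\left(V \right)} = - \frac{3}{4}$ ($M{\left(V \right)} = 3 \left(- \frac{1}{4}\right) = - \frac{3}{4}$)
$a{\left(H,Z \right)} = - \frac{3}{4} + H Z$ ($a{\left(H,Z \right)} = Z H - \frac{3}{4} = H Z - \frac{3}{4} = - \frac{3}{4} + H Z$)
$a{\left(5,-2 \right)} 2212 = \left(- \frac{3}{4} + 5 \left(-2\right)\right) 2212 = \left(- \frac{3}{4} - 10\right) 2212 = \left(- \frac{43}{4}\right) 2212 = -23779$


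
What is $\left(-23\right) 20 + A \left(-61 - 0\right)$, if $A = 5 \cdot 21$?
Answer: $-6865$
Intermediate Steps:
$A = 105$
$\left(-23\right) 20 + A \left(-61 - 0\right) = \left(-23\right) 20 + 105 \left(-61 - 0\right) = -460 + 105 \left(-61 + 0\right) = -460 + 105 \left(-61\right) = -460 - 6405 = -6865$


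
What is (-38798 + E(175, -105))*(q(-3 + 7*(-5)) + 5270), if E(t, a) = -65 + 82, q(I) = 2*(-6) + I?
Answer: -202436820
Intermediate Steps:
q(I) = -12 + I
E(t, a) = 17
(-38798 + E(175, -105))*(q(-3 + 7*(-5)) + 5270) = (-38798 + 17)*((-12 + (-3 + 7*(-5))) + 5270) = -38781*((-12 + (-3 - 35)) + 5270) = -38781*((-12 - 38) + 5270) = -38781*(-50 + 5270) = -38781*5220 = -202436820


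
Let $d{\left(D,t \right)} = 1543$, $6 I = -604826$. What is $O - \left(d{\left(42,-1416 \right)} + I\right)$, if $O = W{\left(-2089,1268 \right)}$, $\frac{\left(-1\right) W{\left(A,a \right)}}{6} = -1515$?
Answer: $\frac{325054}{3} \approx 1.0835 \cdot 10^{5}$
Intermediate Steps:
$I = - \frac{302413}{3}$ ($I = \frac{1}{6} \left(-604826\right) = - \frac{302413}{3} \approx -1.008 \cdot 10^{5}$)
$W{\left(A,a \right)} = 9090$ ($W{\left(A,a \right)} = \left(-6\right) \left(-1515\right) = 9090$)
$O = 9090$
$O - \left(d{\left(42,-1416 \right)} + I\right) = 9090 - \left(1543 - \frac{302413}{3}\right) = 9090 - - \frac{297784}{3} = 9090 + \frac{297784}{3} = \frac{325054}{3}$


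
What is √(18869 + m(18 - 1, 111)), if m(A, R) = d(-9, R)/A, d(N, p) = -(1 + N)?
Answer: √5453277/17 ≈ 137.37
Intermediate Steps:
d(N, p) = -1 - N
m(A, R) = 8/A (m(A, R) = (-1 - 1*(-9))/A = (-1 + 9)/A = 8/A)
√(18869 + m(18 - 1, 111)) = √(18869 + 8/(18 - 1)) = √(18869 + 8/17) = √(320781/17) = √5453277/17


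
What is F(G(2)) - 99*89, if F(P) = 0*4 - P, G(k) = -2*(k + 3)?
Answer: -8801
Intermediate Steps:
G(k) = -6 - 2*k (G(k) = -2*(3 + k) = -6 - 2*k)
F(P) = -P (F(P) = 0 - P = -P)
F(G(2)) - 99*89 = -(-6 - 2*2) - 99*89 = -(-6 - 4) - 8811 = -1*(-10) - 8811 = 10 - 8811 = -8801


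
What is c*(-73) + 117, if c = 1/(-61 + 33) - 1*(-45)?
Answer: -88631/28 ≈ -3165.4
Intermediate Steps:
c = 1259/28 (c = 1/(-28) + 45 = -1/28 + 45 = 1259/28 ≈ 44.964)
c*(-73) + 117 = (1259/28)*(-73) + 117 = -91907/28 + 117 = -88631/28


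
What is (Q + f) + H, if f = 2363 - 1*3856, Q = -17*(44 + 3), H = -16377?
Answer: -18669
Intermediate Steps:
Q = -799 (Q = -17*47 = -799)
f = -1493 (f = 2363 - 3856 = -1493)
(Q + f) + H = (-799 - 1493) - 16377 = -2292 - 16377 = -18669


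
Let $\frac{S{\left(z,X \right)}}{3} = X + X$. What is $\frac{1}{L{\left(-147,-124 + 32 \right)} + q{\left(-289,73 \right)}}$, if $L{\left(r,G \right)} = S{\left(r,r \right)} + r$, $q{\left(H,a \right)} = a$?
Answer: $- \frac{1}{956} \approx -0.001046$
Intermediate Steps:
$S{\left(z,X \right)} = 6 X$ ($S{\left(z,X \right)} = 3 \left(X + X\right) = 3 \cdot 2 X = 6 X$)
$L{\left(r,G \right)} = 7 r$ ($L{\left(r,G \right)} = 6 r + r = 7 r$)
$\frac{1}{L{\left(-147,-124 + 32 \right)} + q{\left(-289,73 \right)}} = \frac{1}{7 \left(-147\right) + 73} = \frac{1}{-1029 + 73} = \frac{1}{-956} = - \frac{1}{956}$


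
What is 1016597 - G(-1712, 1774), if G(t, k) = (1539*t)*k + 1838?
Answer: 4675093191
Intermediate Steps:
G(t, k) = 1838 + 1539*k*t (G(t, k) = 1539*k*t + 1838 = 1838 + 1539*k*t)
1016597 - G(-1712, 1774) = 1016597 - (1838 + 1539*1774*(-1712)) = 1016597 - (1838 - 4674078432) = 1016597 - 1*(-4674076594) = 1016597 + 4674076594 = 4675093191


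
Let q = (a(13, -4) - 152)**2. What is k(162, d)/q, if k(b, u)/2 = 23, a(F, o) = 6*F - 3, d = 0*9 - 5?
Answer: 46/5929 ≈ 0.0077585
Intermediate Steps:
d = -5 (d = 0 - 5 = -5)
a(F, o) = -3 + 6*F
k(b, u) = 46 (k(b, u) = 2*23 = 46)
q = 5929 (q = ((-3 + 6*13) - 152)**2 = ((-3 + 78) - 152)**2 = (75 - 152)**2 = (-77)**2 = 5929)
k(162, d)/q = 46/5929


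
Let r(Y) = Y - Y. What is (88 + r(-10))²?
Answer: 7744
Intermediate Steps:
r(Y) = 0
(88 + r(-10))² = (88 + 0)² = 88² = 7744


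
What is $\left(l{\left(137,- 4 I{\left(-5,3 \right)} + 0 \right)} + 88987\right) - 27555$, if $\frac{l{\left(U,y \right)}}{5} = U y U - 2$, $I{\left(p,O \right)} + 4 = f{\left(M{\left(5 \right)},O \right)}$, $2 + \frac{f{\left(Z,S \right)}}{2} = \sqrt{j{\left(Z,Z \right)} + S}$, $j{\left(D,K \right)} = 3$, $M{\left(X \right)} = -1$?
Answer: $3064462 - 750760 \sqrt{6} \approx 1.2255 \cdot 10^{6}$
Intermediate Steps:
$f{\left(Z,S \right)} = -4 + 2 \sqrt{3 + S}$
$I{\left(p,O \right)} = -8 + 2 \sqrt{3 + O}$ ($I{\left(p,O \right)} = -4 + \left(-4 + 2 \sqrt{3 + O}\right) = -8 + 2 \sqrt{3 + O}$)
$l{\left(U,y \right)} = -10 + 5 y U^{2}$ ($l{\left(U,y \right)} = 5 \left(U y U - 2\right) = 5 \left(y U^{2} - 2\right) = 5 \left(-2 + y U^{2}\right) = -10 + 5 y U^{2}$)
$\left(l{\left(137,- 4 I{\left(-5,3 \right)} + 0 \right)} + 88987\right) - 27555 = \left(\left(-10 + 5 \left(- 4 \left(-8 + 2 \sqrt{3 + 3}\right) + 0\right) 137^{2}\right) + 88987\right) - 27555 = \left(\left(-10 + 5 \left(- 4 \left(-8 + 2 \sqrt{6}\right) + 0\right) 18769\right) + 88987\right) - 27555 = \left(\left(-10 + 5 \left(\left(32 - 8 \sqrt{6}\right) + 0\right) 18769\right) + 88987\right) - 27555 = \left(\left(-10 + 5 \left(32 - 8 \sqrt{6}\right) 18769\right) + 88987\right) - 27555 = \left(\left(-10 + \left(3003040 - 750760 \sqrt{6}\right)\right) + 88987\right) - 27555 = \left(\left(3003030 - 750760 \sqrt{6}\right) + 88987\right) - 27555 = \left(3092017 - 750760 \sqrt{6}\right) - 27555 = 3064462 - 750760 \sqrt{6}$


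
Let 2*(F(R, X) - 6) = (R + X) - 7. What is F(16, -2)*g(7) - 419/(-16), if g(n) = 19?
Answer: 3307/16 ≈ 206.69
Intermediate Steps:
F(R, X) = 5/2 + R/2 + X/2 (F(R, X) = 6 + ((R + X) - 7)/2 = 6 + (-7 + R + X)/2 = 6 + (-7/2 + R/2 + X/2) = 5/2 + R/2 + X/2)
F(16, -2)*g(7) - 419/(-16) = (5/2 + (1/2)*16 + (1/2)*(-2))*19 - 419/(-16) = (5/2 + 8 - 1)*19 - 419*(-1/16) = (19/2)*19 + 419/16 = 361/2 + 419/16 = 3307/16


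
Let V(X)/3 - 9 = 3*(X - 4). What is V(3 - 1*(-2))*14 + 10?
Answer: 514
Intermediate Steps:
V(X) = -9 + 9*X (V(X) = 27 + 3*(3*(X - 4)) = 27 + 3*(3*(-4 + X)) = 27 + 3*(-12 + 3*X) = 27 + (-36 + 9*X) = -9 + 9*X)
V(3 - 1*(-2))*14 + 10 = (-9 + 9*(3 - 1*(-2)))*14 + 10 = (-9 + 9*(3 + 2))*14 + 10 = (-9 + 9*5)*14 + 10 = (-9 + 45)*14 + 10 = 36*14 + 10 = 504 + 10 = 514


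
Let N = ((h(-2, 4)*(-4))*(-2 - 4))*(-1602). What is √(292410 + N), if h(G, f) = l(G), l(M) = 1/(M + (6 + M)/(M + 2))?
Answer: 171*√10 ≈ 540.75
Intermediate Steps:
l(M) = 1/(M + (6 + M)/(2 + M))
h(G, f) = (2 + G)/(6 + G² + 3*G)
N = 0 (N = ((((2 - 2)/(6 + (-2)² + 3*(-2)))*(-4))*(-2 - 4))*(-1602) = (((0/(6 + 4 - 6))*(-4))*(-6))*(-1602) = (((0/4)*(-4))*(-6))*(-1602) = ((((¼)*0)*(-4))*(-6))*(-1602) = ((0*(-4))*(-6))*(-1602) = (0*(-6))*(-1602) = 0*(-1602) = 0)
√(292410 + N) = √(292410 + 0) = √292410 = 171*√10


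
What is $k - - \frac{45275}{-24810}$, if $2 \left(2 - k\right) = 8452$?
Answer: $- \frac{20968543}{4962} \approx -4225.8$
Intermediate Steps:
$k = -4224$ ($k = 2 - 4226 = -4224$)
$k - - \frac{45275}{-24810} = -4224 - - \frac{45275}{-24810} = -4224 - \left(-45275\right) \left(- \frac{1}{24810}\right) = -4224 - \frac{9055}{4962} = - \frac{20968543}{4962}$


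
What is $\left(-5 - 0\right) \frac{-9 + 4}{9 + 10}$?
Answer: $\frac{25}{19} \approx 1.3158$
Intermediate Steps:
$\left(-5 - 0\right) \frac{-9 + 4}{9 + 10} = \left(-5 + 0\right) \left(- \frac{5}{19}\right) = - 5 \left(\left(-5\right) \frac{1}{19}\right) = \left(-5\right) \left(- \frac{5}{19}\right) = \frac{25}{19}$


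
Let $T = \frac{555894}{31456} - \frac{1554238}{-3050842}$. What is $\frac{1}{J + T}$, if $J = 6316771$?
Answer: $\frac{23991821488}{151551278421293567} \approx 1.5831 \cdot 10^{-7}$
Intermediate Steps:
$T = \frac{436208718319}{23991821488}$ ($T = 555894 \cdot \frac{1}{31456} - - \frac{777119}{1525421} = \frac{277947}{15728} + \frac{777119}{1525421} = \frac{436208718319}{23991821488} \approx 18.182$)
$\frac{1}{J + T} = \frac{1}{6316771 + \frac{436208718319}{23991821488}} = \frac{1}{\frac{151551278421293567}{23991821488}} = \frac{23991821488}{151551278421293567}$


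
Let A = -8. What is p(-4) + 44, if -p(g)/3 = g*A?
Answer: -52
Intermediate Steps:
p(g) = 24*g (p(g) = -3*g*(-8) = -(-24)*g = 24*g)
p(-4) + 44 = 24*(-4) + 44 = -96 + 44 = -52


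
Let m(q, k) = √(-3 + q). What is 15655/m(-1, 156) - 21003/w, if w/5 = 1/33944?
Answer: -712925832/5 - 15655*I/2 ≈ -1.4259e+8 - 7827.5*I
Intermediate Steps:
w = 5/33944 ≈ 0.00014730
15655/m(-1, 156) - 21003/w = 15655/(√(-3 - 1)) - 21003/5/33944 = 15655/(√(-4)) - 21003*33944/5 = 15655/((2*I)) - 712925832/5 = 15655*(-I/2) - 712925832/5 = -15655*I/2 - 712925832/5 = -712925832/5 - 15655*I/2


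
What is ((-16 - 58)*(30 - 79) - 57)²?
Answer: 12737761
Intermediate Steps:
((-16 - 58)*(30 - 79) - 57)² = (-74*(-49) - 57)² = (3626 - 57)² = 3569² = 12737761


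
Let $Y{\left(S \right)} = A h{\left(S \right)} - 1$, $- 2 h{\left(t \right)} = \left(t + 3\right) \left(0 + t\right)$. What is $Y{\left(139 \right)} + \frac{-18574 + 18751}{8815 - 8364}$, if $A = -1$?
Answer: $\frac{4450645}{451} \approx 9868.4$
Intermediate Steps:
$h{\left(t \right)} = - \frac{t \left(3 + t\right)}{2}$ ($h{\left(t \right)} = - \frac{\left(t + 3\right) \left(0 + t\right)}{2} = - \frac{\left(3 + t\right) t}{2} = - \frac{t \left(3 + t\right)}{2}$)
$Y{\left(S \right)} = -1 + \frac{S \left(3 + S\right)}{2}$ ($Y{\left(S \right)} = - \frac{\left(-1\right) S \left(3 + S\right)}{2} - 1 = \frac{S \left(3 + S\right)}{2} - 1 = -1 + \frac{S \left(3 + S\right)}{2}$)
$Y{\left(139 \right)} + \frac{-18574 + 18751}{8815 - 8364} = \left(-1 + \frac{1}{2} \cdot 139 \left(3 + 139\right)\right) + \frac{-18574 + 18751}{8815 - 8364} = \left(-1 + \frac{1}{2} \cdot 139 \cdot 142\right) + \frac{177}{451} = \left(-1 + 9869\right) + 177 \cdot \frac{1}{451} = 9868 + \frac{177}{451} = \frac{4450645}{451}$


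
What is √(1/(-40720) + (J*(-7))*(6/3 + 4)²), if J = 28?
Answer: I*√731230216945/10180 ≈ 84.0*I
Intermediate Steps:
√(1/(-40720) + (J*(-7))*(6/3 + 4)²) = √(1/(-40720) + (28*(-7))*(6/3 + 4)²) = √(-1/40720 - 196*(6*(⅓) + 4)²) = √(-1/40720 - 196*(2 + 4)²) = √(-1/40720 - 196*6²) = √(-1/40720 - 196*36) = √(-1/40720 - 7056) = √(-287320321/40720) = I*√731230216945/10180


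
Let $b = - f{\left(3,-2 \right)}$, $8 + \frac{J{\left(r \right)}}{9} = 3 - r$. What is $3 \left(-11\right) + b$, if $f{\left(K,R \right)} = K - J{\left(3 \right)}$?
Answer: $-108$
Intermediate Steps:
$J{\left(r \right)} = -45 - 9 r$ ($J{\left(r \right)} = -72 + 9 \left(3 - r\right) = -72 - \left(-27 + 9 r\right) = -45 - 9 r$)
$f{\left(K,R \right)} = 72 + K$ ($f{\left(K,R \right)} = K - \left(-45 - 27\right) = K - -72 = K + 72 = 72 + K$)
$b = -75$ ($b = - (72 + 3) = \left(-1\right) 75 = -75$)
$3 \left(-11\right) + b = 3 \left(-11\right) - 75 = -33 - 75 = -108$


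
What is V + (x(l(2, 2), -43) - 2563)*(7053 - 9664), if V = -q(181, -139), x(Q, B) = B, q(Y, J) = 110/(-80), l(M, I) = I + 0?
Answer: 54434139/8 ≈ 6.8043e+6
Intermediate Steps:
l(M, I) = I
q(Y, J) = -11/8 (q(Y, J) = 110*(-1/80) = -11/8)
V = 11/8 (V = -1*(-11/8) = 11/8 ≈ 1.3750)
V + (x(l(2, 2), -43) - 2563)*(7053 - 9664) = 11/8 + (-43 - 2563)*(7053 - 9664) = 11/8 - 2606*(-2611) = 11/8 + 6804266 = 54434139/8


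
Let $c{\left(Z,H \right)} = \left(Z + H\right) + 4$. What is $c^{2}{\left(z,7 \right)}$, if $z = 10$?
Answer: $441$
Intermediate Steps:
$c{\left(Z,H \right)} = 4 + H + Z$ ($c{\left(Z,H \right)} = \left(H + Z\right) + 4 = 4 + H + Z$)
$c^{2}{\left(z,7 \right)} = \left(4 + 7 + 10\right)^{2} = 21^{2} = 441$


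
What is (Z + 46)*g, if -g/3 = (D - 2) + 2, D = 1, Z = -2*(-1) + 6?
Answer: -162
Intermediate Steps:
Z = 8 (Z = 2 + 6 = 8)
g = -3 (g = -3*((1 - 2) + 2) = -3*(-1 + 2) = -3*1 = -3)
(Z + 46)*g = (8 + 46)*(-3) = 54*(-3) = -162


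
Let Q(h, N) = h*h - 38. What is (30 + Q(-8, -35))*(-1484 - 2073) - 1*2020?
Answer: -201212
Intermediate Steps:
Q(h, N) = -38 + h² (Q(h, N) = h² - 38 = -38 + h²)
(30 + Q(-8, -35))*(-1484 - 2073) - 1*2020 = (30 + (-38 + (-8)²))*(-1484 - 2073) - 1*2020 = (30 + (-38 + 64))*(-3557) - 2020 = (30 + 26)*(-3557) - 2020 = 56*(-3557) - 2020 = -199192 - 2020 = -201212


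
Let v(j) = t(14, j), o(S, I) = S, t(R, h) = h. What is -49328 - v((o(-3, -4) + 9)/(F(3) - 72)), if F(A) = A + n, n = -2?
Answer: -3502282/71 ≈ -49328.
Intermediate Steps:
F(A) = -2 + A (F(A) = A - 2 = -2 + A)
v(j) = j
-49328 - v((o(-3, -4) + 9)/(F(3) - 72)) = -49328 - (-3 + 9)/((-2 + 3) - 72) = -49328 - 6/(1 - 72) = -49328 - 6/(-71) = -49328 - 6*(-1)/71 = -49328 - 1*(-6/71) = -49328 + 6/71 = -3502282/71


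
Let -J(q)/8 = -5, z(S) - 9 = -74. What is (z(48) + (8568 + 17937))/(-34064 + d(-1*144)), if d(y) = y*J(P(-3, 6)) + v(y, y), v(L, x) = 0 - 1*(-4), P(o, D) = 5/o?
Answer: -1322/1991 ≈ -0.66399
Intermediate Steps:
z(S) = -65 (z(S) = 9 - 74 = -65)
v(L, x) = 4 (v(L, x) = 0 + 4 = 4)
J(q) = 40 (J(q) = -8*(-5) = 40)
d(y) = 4 + 40*y (d(y) = y*40 + 4 = 40*y + 4 = 4 + 40*y)
(z(48) + (8568 + 17937))/(-34064 + d(-1*144)) = (-65 + (8568 + 17937))/(-34064 + (4 + 40*(-1*144))) = (-65 + 26505)/(-34064 + (4 + 40*(-144))) = 26440/(-34064 + (4 - 5760)) = 26440/(-34064 - 5756) = 26440/(-39820) = 26440*(-1/39820) = -1322/1991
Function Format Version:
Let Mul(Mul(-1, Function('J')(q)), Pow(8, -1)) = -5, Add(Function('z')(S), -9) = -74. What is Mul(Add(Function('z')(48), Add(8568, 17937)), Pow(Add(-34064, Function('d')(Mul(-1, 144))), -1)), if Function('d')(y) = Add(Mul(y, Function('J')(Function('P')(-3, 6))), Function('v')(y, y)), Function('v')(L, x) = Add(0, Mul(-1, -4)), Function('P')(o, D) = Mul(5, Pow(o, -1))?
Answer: Rational(-1322, 1991) ≈ -0.66399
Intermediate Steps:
Function('z')(S) = -65 (Function('z')(S) = Add(9, -74) = -65)
Function('v')(L, x) = 4 (Function('v')(L, x) = Add(0, 4) = 4)
Function('J')(q) = 40 (Function('J')(q) = Mul(-8, -5) = 40)
Function('d')(y) = Add(4, Mul(40, y)) (Function('d')(y) = Add(Mul(y, 40), 4) = Add(Mul(40, y), 4) = Add(4, Mul(40, y)))
Mul(Add(Function('z')(48), Add(8568, 17937)), Pow(Add(-34064, Function('d')(Mul(-1, 144))), -1)) = Mul(Add(-65, Add(8568, 17937)), Pow(Add(-34064, Add(4, Mul(40, Mul(-1, 144)))), -1)) = Mul(Add(-65, 26505), Pow(Add(-34064, Add(4, Mul(40, -144))), -1)) = Mul(26440, Pow(Add(-34064, Add(4, -5760)), -1)) = Mul(26440, Pow(Add(-34064, -5756), -1)) = Mul(26440, Pow(-39820, -1)) = Mul(26440, Rational(-1, 39820)) = Rational(-1322, 1991)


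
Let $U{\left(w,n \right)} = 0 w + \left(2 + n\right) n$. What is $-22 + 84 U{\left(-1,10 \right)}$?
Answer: $10058$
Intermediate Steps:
$U{\left(w,n \right)} = n \left(2 + n\right)$ ($U{\left(w,n \right)} = 0 + n \left(2 + n\right) = n \left(2 + n\right)$)
$-22 + 84 U{\left(-1,10 \right)} = -22 + 84 \cdot 10 \left(2 + 10\right) = -22 + 84 \cdot 10 \cdot 12 = -22 + 84 \cdot 120 = -22 + 10080 = 10058$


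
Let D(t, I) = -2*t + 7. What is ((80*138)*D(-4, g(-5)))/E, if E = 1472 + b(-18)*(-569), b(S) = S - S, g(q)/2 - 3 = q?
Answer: 225/2 ≈ 112.50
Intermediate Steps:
g(q) = 6 + 2*q
D(t, I) = 7 - 2*t
b(S) = 0
E = 1472 (E = 1472 + 0*(-569) = 1472 + 0 = 1472)
((80*138)*D(-4, g(-5)))/E = ((80*138)*(7 - 2*(-4)))/1472 = (11040*(7 + 8))*(1/1472) = (11040*15)*(1/1472) = 165600*(1/1472) = 225/2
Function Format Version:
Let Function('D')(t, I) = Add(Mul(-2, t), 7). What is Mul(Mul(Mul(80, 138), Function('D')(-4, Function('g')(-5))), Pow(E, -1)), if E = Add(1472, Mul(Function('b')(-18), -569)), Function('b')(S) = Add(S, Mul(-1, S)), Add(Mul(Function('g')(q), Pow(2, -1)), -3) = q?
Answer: Rational(225, 2) ≈ 112.50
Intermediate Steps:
Function('g')(q) = Add(6, Mul(2, q))
Function('D')(t, I) = Add(7, Mul(-2, t))
Function('b')(S) = 0
E = 1472 (E = Add(1472, Mul(0, -569)) = Add(1472, 0) = 1472)
Mul(Mul(Mul(80, 138), Function('D')(-4, Function('g')(-5))), Pow(E, -1)) = Mul(Mul(Mul(80, 138), Add(7, Mul(-2, -4))), Pow(1472, -1)) = Mul(Mul(11040, Add(7, 8)), Rational(1, 1472)) = Mul(Mul(11040, 15), Rational(1, 1472)) = Mul(165600, Rational(1, 1472)) = Rational(225, 2)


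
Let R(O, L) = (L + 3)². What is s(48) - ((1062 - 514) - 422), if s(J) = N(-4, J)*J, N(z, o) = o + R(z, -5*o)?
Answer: 2698290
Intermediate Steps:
R(O, L) = (3 + L)²
N(z, o) = o + (3 - 5*o)²
s(J) = J*(J + (-3 + 5*J)²) (s(J) = (J + (-3 + 5*J)²)*J = J*(J + (-3 + 5*J)²))
s(48) - ((1062 - 514) - 422) = 48*(48 + (-3 + 5*48)²) - ((1062 - 514) - 422) = 48*(48 + (-3 + 240)²) - (548 - 422) = 48*(48 + 237²) - 1*126 = 48*(48 + 56169) - 126 = 48*56217 - 126 = 2698416 - 126 = 2698290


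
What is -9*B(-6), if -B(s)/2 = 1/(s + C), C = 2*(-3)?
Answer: -3/2 ≈ -1.5000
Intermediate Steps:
C = -6
B(s) = -2/(-6 + s) (B(s) = -2/(s - 6) = -2/(-6 + s))
-9*B(-6) = -(-18)/(-6 - 6) = -(-18)/(-12) = -(-18)*(-1)/12 = -9*1/6 = -3/2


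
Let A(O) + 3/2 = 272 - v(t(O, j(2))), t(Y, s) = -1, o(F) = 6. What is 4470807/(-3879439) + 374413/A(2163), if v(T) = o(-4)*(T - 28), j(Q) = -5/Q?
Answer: 2901050241191/3448821271 ≈ 841.17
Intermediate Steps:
v(T) = -168 + 6*T (v(T) = 6*(T - 28) = 6*(-28 + T) = -168 + 6*T)
A(O) = 889/2 (A(O) = -3/2 + (272 - (-168 + 6*(-1))) = -3/2 + (272 - (-168 - 6)) = -3/2 + (272 - 1*(-174)) = -3/2 + (272 + 174) = -3/2 + 446 = 889/2)
4470807/(-3879439) + 374413/A(2163) = 4470807/(-3879439) + 374413/(889/2) = 4470807*(-1/3879439) + 374413*(2/889) = -4470807/3879439 + 748826/889 = 2901050241191/3448821271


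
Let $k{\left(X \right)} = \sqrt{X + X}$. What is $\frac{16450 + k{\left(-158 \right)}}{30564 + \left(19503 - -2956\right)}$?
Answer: $\frac{16450}{53023} + \frac{2 i \sqrt{79}}{53023} \approx 0.31024 + 0.00033526 i$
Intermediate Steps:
$k{\left(X \right)} = \sqrt{2} \sqrt{X}$ ($k{\left(X \right)} = \sqrt{2 X} = \sqrt{2} \sqrt{X}$)
$\frac{16450 + k{\left(-158 \right)}}{30564 + \left(19503 - -2956\right)} = \frac{16450 + \sqrt{2} \sqrt{-158}}{30564 + \left(19503 - -2956\right)} = \frac{16450 + \sqrt{2} i \sqrt{158}}{30564 + \left(19503 + 2956\right)} = \frac{16450 + 2 i \sqrt{79}}{30564 + 22459} = \frac{16450 + 2 i \sqrt{79}}{53023} = \left(16450 + 2 i \sqrt{79}\right) \frac{1}{53023} = \frac{16450}{53023} + \frac{2 i \sqrt{79}}{53023}$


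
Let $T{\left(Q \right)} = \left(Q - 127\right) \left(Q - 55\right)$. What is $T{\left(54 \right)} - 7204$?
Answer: $-7131$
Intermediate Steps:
$T{\left(Q \right)} = \left(-127 + Q\right) \left(-55 + Q\right)$
$T{\left(54 \right)} - 7204 = \left(6985 + 54^{2} - 9828\right) - 7204 = \left(6985 + 2916 - 9828\right) - 7204 = 73 - 7204 = -7131$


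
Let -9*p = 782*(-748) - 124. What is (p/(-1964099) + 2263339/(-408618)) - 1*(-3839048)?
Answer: 3081085712886786055/802566205182 ≈ 3.8390e+6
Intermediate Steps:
p = 195020/3 (p = -(782*(-748) - 124)/9 = -(-584936 - 124)/9 = -⅑*(-585060) = 195020/3 ≈ 65007.)
(p/(-1964099) + 2263339/(-408618)) - 1*(-3839048) = ((195020/3)/(-1964099) + 2263339/(-408618)) - 1*(-3839048) = ((195020/3)*(-1/1964099) + 2263339*(-1/408618)) + 3839048 = (-195020/5892297 - 2263339/408618) + 3839048 = -4471984760681/802566205182 + 3839048 = 3081085712886786055/802566205182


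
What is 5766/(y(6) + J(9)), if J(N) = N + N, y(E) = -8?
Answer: 2883/5 ≈ 576.60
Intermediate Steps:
J(N) = 2*N
5766/(y(6) + J(9)) = 5766/(-8 + 2*9) = 5766/(-8 + 18) = 5766/10 = (⅒)*5766 = 2883/5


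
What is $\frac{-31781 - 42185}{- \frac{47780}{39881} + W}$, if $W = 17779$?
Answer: $- \frac{2949838046}{708996519} \approx -4.1606$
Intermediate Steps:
$\frac{-31781 - 42185}{- \frac{47780}{39881} + W} = \frac{-31781 - 42185}{- \frac{47780}{39881} + 17779} = - \frac{73966}{\left(-47780\right) \frac{1}{39881} + 17779} = - \frac{73966}{- \frac{47780}{39881} + 17779} = - \frac{73966}{\frac{708996519}{39881}} = \left(-73966\right) \frac{39881}{708996519} = - \frac{2949838046}{708996519}$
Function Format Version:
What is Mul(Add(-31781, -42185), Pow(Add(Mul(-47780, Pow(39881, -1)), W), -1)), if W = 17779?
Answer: Rational(-2949838046, 708996519) ≈ -4.1606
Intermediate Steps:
Mul(Add(-31781, -42185), Pow(Add(Mul(-47780, Pow(39881, -1)), W), -1)) = Mul(Add(-31781, -42185), Pow(Add(Mul(-47780, Pow(39881, -1)), 17779), -1)) = Mul(-73966, Pow(Add(Mul(-47780, Rational(1, 39881)), 17779), -1)) = Mul(-73966, Pow(Add(Rational(-47780, 39881), 17779), -1)) = Mul(-73966, Pow(Rational(708996519, 39881), -1)) = Mul(-73966, Rational(39881, 708996519)) = Rational(-2949838046, 708996519)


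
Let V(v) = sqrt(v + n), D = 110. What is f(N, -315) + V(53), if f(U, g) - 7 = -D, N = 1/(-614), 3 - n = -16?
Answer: -103 + 6*sqrt(2) ≈ -94.515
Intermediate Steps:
n = 19 (n = 3 - 1*(-16) = 3 + 16 = 19)
N = -1/614 ≈ -0.0016287
V(v) = sqrt(19 + v) (V(v) = sqrt(v + 19) = sqrt(19 + v))
f(U, g) = -103 (f(U, g) = 7 - 1*110 = 7 - 110 = -103)
f(N, -315) + V(53) = -103 + sqrt(19 + 53) = -103 + sqrt(72) = -103 + 6*sqrt(2)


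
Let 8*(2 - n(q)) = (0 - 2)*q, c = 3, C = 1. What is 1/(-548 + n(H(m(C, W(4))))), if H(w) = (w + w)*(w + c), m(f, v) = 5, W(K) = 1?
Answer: -1/526 ≈ -0.0019011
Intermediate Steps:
H(w) = 2*w*(3 + w) (H(w) = (w + w)*(w + 3) = (2*w)*(3 + w) = 2*w*(3 + w))
n(q) = 2 + q/4 (n(q) = 2 - (0 - 2)*q/8 = 2 - (-1)*q/4 = 2 + q/4)
1/(-548 + n(H(m(C, W(4))))) = 1/(-548 + (2 + (2*5*(3 + 5))/4)) = 1/(-548 + (2 + (2*5*8)/4)) = 1/(-548 + (2 + (¼)*80)) = 1/(-548 + (2 + 20)) = 1/(-548 + 22) = 1/(-526) = -1/526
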